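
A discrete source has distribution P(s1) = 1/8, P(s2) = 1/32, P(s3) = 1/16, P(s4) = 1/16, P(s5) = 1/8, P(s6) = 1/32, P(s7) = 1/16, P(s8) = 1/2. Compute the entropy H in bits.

2.3125 bits

Each probability is a power of 1/2, so log₂(1/p) is an integer.
H = Σ p·log₂(1/p) = 1/8·3 + 1/32·5 + 1/16·4 + 1/16·4 + 1/8·3 + 1/32·5 + 1/16·4 + 1/2·1 = 2.3125 bits.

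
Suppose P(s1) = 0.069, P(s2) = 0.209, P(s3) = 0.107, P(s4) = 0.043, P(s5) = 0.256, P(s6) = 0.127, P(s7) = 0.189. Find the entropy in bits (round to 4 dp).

2.6140 bits

H = −Σ pᵢ log₂ pᵢ.
−0.069·log₂(0.069) = 0.2662
−0.209·log₂(0.209) = 0.4720
−0.107·log₂(0.107) = 0.3450
−0.043·log₂(0.043) = 0.1952
−0.256·log₂(0.256) = 0.5032
−0.127·log₂(0.127) = 0.3781
−0.189·log₂(0.189) = 0.4543
Sum ≈ 2.6140 → 2.6140 bits.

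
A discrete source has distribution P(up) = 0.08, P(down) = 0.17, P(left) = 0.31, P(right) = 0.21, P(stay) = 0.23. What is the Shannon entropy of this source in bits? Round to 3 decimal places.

H = −Σ pᵢ log₂ pᵢ.
−0.08·log₂(0.08) = 0.2915
−0.17·log₂(0.17) = 0.4346
−0.31·log₂(0.31) = 0.5238
−0.21·log₂(0.21) = 0.4728
−0.23·log₂(0.23) = 0.4877
Sum ≈ 2.2104 → 2.210 bits.

2.210 bits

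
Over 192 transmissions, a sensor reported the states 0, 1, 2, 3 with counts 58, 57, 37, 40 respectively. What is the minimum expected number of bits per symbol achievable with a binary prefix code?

Probabilities are the counts divided by 192.
Repeatedly combine the two least-probable nodes; the expected code length is the sum of the merged weights.
merge 37/192 + 5/24 → 77/192
merge 19/64 + 29/96 → 115/192
merge 77/192 + 115/192 → 1
L = 77/192 + 115/192 + 1 = 2 bits/symbol.

2 bits/symbol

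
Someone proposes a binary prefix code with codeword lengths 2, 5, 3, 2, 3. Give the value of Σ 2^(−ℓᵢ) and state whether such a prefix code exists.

With common denominator 2^5 = 32: Σ 2^(−ℓᵢ) = 8/32 + 1/32 + 4/32 + 8/32 + 4/32 = 25/32 = 0.78125.
Kraft's inequality requires Σ ≤ 1; here Σ = 0.78125 ≤ 1, so such a prefix code exists.

0.78125; yes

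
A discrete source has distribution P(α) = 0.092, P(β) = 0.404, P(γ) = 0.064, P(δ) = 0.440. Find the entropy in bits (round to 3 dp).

1.620 bits

H = −Σ pᵢ log₂ pᵢ.
−0.092·log₂(0.092) = 0.3167
−0.404·log₂(0.404) = 0.5283
−0.064·log₂(0.064) = 0.2538
−0.440·log₂(0.440) = 0.5211
Sum ≈ 1.6199 → 1.620 bits.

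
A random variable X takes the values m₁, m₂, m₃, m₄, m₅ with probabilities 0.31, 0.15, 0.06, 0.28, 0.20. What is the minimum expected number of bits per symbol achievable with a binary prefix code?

2.21 bits/symbol

Repeatedly combine the two least-probable nodes; the expected code length is the sum of the merged weights.
merge 3/50 + 3/20 → 21/100
merge 1/5 + 21/100 → 41/100
merge 7/25 + 31/100 → 59/100
merge 41/100 + 59/100 → 1
L = 21/100 + 41/100 + 59/100 + 1 = 221/100 = 2.21 bits/symbol.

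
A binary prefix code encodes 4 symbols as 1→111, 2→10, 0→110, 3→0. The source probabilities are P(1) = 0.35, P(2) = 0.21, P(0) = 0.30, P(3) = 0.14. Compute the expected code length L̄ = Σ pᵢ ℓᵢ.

2.51 bits/symbol

L̄ = Σ pᵢ·ℓᵢ = 0.35·3 + 0.21·2 + 0.30·3 + 0.14·1 = 2.51 bits/symbol.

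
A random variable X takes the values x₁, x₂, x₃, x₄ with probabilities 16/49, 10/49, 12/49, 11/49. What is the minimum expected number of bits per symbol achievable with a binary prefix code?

2 bits/symbol

Repeatedly combine the two least-probable nodes; the expected code length is the sum of the merged weights.
merge 10/49 + 11/49 → 3/7
merge 12/49 + 16/49 → 4/7
merge 3/7 + 4/7 → 1
L = 3/7 + 4/7 + 1 = 2 bits/symbol.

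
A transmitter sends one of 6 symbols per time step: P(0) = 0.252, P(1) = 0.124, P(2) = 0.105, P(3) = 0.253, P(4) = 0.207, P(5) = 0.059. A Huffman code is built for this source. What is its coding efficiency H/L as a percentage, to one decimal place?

99.1%

Entropy H = −Σ p log₂ p ≈ 2.4289 bits.
Huffman merges: 59/1000+21/200→41/250; 31/250+41/250→36/125; 207/1000+63/250→459/1000; 253/1000+36/125→541/1000; 459/1000+541/1000→1. L = 613/250 ≈ 2.4520.
Efficiency = H/L = 2.4289/2.4520 = 99.1%.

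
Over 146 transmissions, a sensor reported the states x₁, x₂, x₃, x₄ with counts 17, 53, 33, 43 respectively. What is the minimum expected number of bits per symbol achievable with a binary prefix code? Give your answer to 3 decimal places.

Probabilities are the counts divided by 146.
Repeatedly combine the two least-probable nodes; the expected code length is the sum of the merged weights.
merge 17/146 + 33/146 → 25/73
merge 43/146 + 25/73 → 93/146
merge 53/146 + 93/146 → 1
L = 25/73 + 93/146 + 1 = 289/146 ≈ 1.979 bits/symbol.

1.979 bits/symbol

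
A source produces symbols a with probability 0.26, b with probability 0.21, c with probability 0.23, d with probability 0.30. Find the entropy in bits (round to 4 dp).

1.9869 bits

H = −Σ pᵢ log₂ pᵢ.
−0.26·log₂(0.26) = 0.5053
−0.21·log₂(0.21) = 0.4728
−0.23·log₂(0.23) = 0.4877
−0.30·log₂(0.30) = 0.5211
Sum ≈ 1.9869 → 1.9869 bits.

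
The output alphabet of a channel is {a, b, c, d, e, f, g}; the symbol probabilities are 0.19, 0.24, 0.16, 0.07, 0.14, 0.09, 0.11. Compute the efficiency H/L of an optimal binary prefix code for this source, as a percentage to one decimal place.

98.9%

Entropy H = −Σ p log₂ p ≈ 2.7010 bits.
Huffman merges: 7/100+9/100→4/25; 11/100+7/50→1/4; 4/25+4/25→8/25; 19/100+6/25→43/100; 1/4+8/25→57/100; 43/100+57/100→1. L = 273/100 ≈ 2.7300.
Efficiency = H/L = 2.7010/2.7300 = 98.9%.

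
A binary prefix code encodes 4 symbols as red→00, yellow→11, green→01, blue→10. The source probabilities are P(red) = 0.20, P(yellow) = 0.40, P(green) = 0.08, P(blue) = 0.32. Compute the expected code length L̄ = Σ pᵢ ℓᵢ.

L̄ = Σ pᵢ·ℓᵢ = 0.20·2 + 0.40·2 + 0.08·2 + 0.32·2 = 2 bits/symbol.

2 bits/symbol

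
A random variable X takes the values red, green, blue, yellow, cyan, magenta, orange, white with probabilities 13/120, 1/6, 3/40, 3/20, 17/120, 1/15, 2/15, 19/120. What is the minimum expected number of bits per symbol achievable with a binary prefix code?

2.975 bits/symbol

Repeatedly combine the two least-probable nodes; the expected code length is the sum of the merged weights.
merge 1/15 + 3/40 → 17/120
merge 13/120 + 2/15 → 29/120
merge 17/120 + 17/120 → 17/60
merge 3/20 + 19/120 → 37/120
merge 1/6 + 29/120 → 49/120
merge 17/60 + 37/120 → 71/120
merge 49/120 + 71/120 → 1
L = 17/120 + 29/120 + 17/60 + 37/120 + 49/120 + 71/120 + 1 = 119/40 = 2.975 bits/symbol.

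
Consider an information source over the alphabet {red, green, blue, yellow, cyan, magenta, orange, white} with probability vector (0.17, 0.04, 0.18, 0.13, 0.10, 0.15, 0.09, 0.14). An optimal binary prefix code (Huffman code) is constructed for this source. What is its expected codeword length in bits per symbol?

2.95 bits/symbol

Repeatedly combine the two least-probable nodes; the expected code length is the sum of the merged weights.
merge 1/25 + 9/100 → 13/100
merge 1/10 + 13/100 → 23/100
merge 13/100 + 7/50 → 27/100
merge 3/20 + 17/100 → 8/25
merge 9/50 + 23/100 → 41/100
merge 27/100 + 8/25 → 59/100
merge 41/100 + 59/100 → 1
L = 13/100 + 23/100 + 27/100 + 8/25 + 41/100 + 59/100 + 1 = 59/20 = 2.95 bits/symbol.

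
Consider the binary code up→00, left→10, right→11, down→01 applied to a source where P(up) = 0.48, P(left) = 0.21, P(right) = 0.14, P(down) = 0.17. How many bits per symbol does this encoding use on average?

2 bits/symbol

L̄ = Σ pᵢ·ℓᵢ = 0.48·2 + 0.21·2 + 0.14·2 + 0.17·2 = 2 bits/symbol.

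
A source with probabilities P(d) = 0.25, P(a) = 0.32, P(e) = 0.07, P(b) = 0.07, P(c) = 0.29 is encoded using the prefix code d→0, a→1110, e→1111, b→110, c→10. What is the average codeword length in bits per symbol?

L̄ = Σ pᵢ·ℓᵢ = 0.25·1 + 0.32·4 + 0.07·4 + 0.07·3 + 0.29·2 = 2.6 bits/symbol.

2.6 bits/symbol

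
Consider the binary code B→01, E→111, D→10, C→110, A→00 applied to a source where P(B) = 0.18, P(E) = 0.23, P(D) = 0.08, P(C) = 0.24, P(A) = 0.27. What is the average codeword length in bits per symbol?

2.47 bits/symbol

L̄ = Σ pᵢ·ℓᵢ = 0.18·2 + 0.23·3 + 0.08·2 + 0.24·3 + 0.27·2 = 2.47 bits/symbol.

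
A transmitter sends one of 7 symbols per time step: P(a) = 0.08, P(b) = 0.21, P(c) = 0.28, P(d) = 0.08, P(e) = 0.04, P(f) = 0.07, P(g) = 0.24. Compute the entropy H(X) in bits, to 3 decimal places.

H = −Σ pᵢ log₂ pᵢ.
−0.08·log₂(0.08) = 0.2915
−0.21·log₂(0.21) = 0.4728
−0.28·log₂(0.28) = 0.5142
−0.08·log₂(0.08) = 0.2915
−0.04·log₂(0.04) = 0.1858
−0.07·log₂(0.07) = 0.2686
−0.24·log₂(0.24) = 0.4941
Sum ≈ 2.5185 → 2.519 bits.

2.519 bits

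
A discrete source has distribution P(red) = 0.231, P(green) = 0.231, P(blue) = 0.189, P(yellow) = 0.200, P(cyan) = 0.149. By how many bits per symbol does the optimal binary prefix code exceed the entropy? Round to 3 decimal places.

Entropy H = −Σ p log₂ p ≈ 2.3046 bits.
Huffman merges: 149/1000+189/1000→169/500; 1/5+231/1000→431/1000; 231/1000+169/500→569/1000; 431/1000+569/1000→1. L = 1169/500 ≈ 2.3380.
L − H = 2.3380 − 2.3046 = 0.033 bits.

0.033 bits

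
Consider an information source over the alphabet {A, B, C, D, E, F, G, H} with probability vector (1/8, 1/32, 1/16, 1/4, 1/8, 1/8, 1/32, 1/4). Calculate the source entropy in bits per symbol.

Each probability is a power of 1/2, so log₂(1/p) is an integer.
H = Σ p·log₂(1/p) = 1/8·3 + 1/32·5 + 1/16·4 + 1/4·2 + 1/8·3 + 1/8·3 + 1/32·5 + 1/4·2 = 2.6875 bits.

2.6875 bits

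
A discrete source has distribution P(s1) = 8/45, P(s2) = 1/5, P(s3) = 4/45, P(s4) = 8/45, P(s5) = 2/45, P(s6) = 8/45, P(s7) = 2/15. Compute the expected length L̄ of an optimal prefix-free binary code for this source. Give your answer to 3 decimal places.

2.756 bits/symbol

Repeatedly combine the two least-probable nodes; the expected code length is the sum of the merged weights.
merge 2/45 + 4/45 → 2/15
merge 2/15 + 2/15 → 4/15
merge 8/45 + 8/45 → 16/45
merge 8/45 + 1/5 → 17/45
merge 4/15 + 16/45 → 28/45
merge 17/45 + 28/45 → 1
L = 2/15 + 4/15 + 16/45 + 17/45 + 28/45 + 1 = 124/45 ≈ 2.756 bits/symbol.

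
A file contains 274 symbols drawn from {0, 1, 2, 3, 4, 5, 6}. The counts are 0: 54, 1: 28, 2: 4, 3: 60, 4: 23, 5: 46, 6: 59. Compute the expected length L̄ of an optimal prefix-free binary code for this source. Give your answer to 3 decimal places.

Probabilities are the counts divided by 274.
Repeatedly combine the two least-probable nodes; the expected code length is the sum of the merged weights.
merge 2/137 + 23/274 → 27/274
merge 27/274 + 14/137 → 55/274
merge 23/137 + 27/137 → 50/137
merge 55/274 + 59/274 → 57/137
merge 30/137 + 50/137 → 80/137
merge 57/137 + 80/137 → 1
L = 27/274 + 55/274 + 50/137 + 57/137 + 80/137 + 1 = 365/137 ≈ 2.664 bits/symbol.

2.664 bits/symbol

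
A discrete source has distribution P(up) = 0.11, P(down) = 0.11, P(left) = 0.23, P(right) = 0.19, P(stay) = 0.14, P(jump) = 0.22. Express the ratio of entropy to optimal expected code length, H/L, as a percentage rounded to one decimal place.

Entropy H = −Σ p log₂ p ≈ 2.5212 bits.
Huffman merges: 11/100+11/100→11/50; 7/50+19/100→33/100; 11/50+11/50→11/25; 23/100+33/100→14/25; 11/25+14/25→1. L = 51/20 ≈ 2.5500.
Efficiency = H/L = 2.5212/2.5500 = 98.9%.

98.9%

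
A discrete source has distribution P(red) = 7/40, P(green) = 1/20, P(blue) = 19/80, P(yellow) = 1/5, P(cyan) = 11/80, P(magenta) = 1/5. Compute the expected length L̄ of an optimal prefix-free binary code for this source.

Repeatedly combine the two least-probable nodes; the expected code length is the sum of the merged weights.
merge 1/20 + 11/80 → 3/16
merge 7/40 + 3/16 → 29/80
merge 1/5 + 1/5 → 2/5
merge 19/80 + 29/80 → 3/5
merge 2/5 + 3/5 → 1
L = 3/16 + 29/80 + 2/5 + 3/5 + 1 = 51/20 = 2.55 bits/symbol.

2.55 bits/symbol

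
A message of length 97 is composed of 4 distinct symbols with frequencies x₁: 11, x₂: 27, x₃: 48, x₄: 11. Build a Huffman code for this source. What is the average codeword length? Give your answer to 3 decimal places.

Probabilities are the counts divided by 97.
Repeatedly combine the two least-probable nodes; the expected code length is the sum of the merged weights.
merge 11/97 + 11/97 → 22/97
merge 22/97 + 27/97 → 49/97
merge 48/97 + 49/97 → 1
L = 22/97 + 49/97 + 1 = 168/97 ≈ 1.732 bits/symbol.

1.732 bits/symbol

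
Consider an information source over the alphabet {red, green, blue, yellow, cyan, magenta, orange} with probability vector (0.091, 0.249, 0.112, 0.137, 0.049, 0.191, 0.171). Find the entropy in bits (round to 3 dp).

2.666 bits

H = −Σ pᵢ log₂ pᵢ.
−0.091·log₂(0.091) = 0.3147
−0.249·log₂(0.249) = 0.4994
−0.112·log₂(0.112) = 0.3537
−0.137·log₂(0.137) = 0.3929
−0.049·log₂(0.049) = 0.2132
−0.191·log₂(0.191) = 0.4562
−0.171·log₂(0.171) = 0.4357
Sum ≈ 2.6658 → 2.666 bits.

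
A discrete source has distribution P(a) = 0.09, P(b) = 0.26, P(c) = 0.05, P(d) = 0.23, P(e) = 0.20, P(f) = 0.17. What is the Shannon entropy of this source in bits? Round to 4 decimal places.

H = −Σ pᵢ log₂ pᵢ.
−0.09·log₂(0.09) = 0.3127
−0.26·log₂(0.26) = 0.5053
−0.05·log₂(0.05) = 0.2161
−0.23·log₂(0.23) = 0.4877
−0.20·log₂(0.20) = 0.4644
−0.17·log₂(0.17) = 0.4346
Sum ≈ 2.4207 → 2.4207 bits.

2.4207 bits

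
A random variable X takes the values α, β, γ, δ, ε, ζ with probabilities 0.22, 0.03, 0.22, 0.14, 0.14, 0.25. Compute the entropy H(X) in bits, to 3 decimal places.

2.407 bits

H = −Σ pᵢ log₂ pᵢ.
−0.22·log₂(0.22) = 0.4806
−0.03·log₂(0.03) = 0.1518
−0.22·log₂(0.22) = 0.4806
−0.14·log₂(0.14) = 0.3971
−0.14·log₂(0.14) = 0.3971
−0.25·log₂(0.25) = 0.5000
Sum ≈ 2.4071 → 2.407 bits.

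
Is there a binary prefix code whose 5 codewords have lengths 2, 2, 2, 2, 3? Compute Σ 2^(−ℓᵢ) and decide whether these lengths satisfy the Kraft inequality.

With common denominator 2^3 = 8: Σ 2^(−ℓᵢ) = 2/8 + 2/8 + 2/8 + 2/8 + 1/8 = 9/8 = 1.125.
Kraft's inequality requires Σ ≤ 1; here Σ = 1.125 > 1, so no such prefix code exists.

1.125; no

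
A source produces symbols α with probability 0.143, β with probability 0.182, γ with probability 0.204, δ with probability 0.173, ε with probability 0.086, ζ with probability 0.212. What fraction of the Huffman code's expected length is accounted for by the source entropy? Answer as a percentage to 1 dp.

98.0%

Entropy H = −Σ p log₂ p ≈ 2.5332 bits.
Huffman merges: 43/500+143/1000→229/1000; 173/1000+91/500→71/200; 51/250+53/250→52/125; 229/1000+71/200→73/125; 52/125+73/125→1. L = 323/125 ≈ 2.5840.
Efficiency = H/L = 2.5332/2.5840 = 98.0%.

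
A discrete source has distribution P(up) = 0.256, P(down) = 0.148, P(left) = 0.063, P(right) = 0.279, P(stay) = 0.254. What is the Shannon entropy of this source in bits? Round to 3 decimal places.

H = −Σ pᵢ log₂ pᵢ.
−0.256·log₂(0.256) = 0.5032
−0.148·log₂(0.148) = 0.4079
−0.063·log₂(0.063) = 0.2513
−0.279·log₂(0.279) = 0.5138
−0.254·log₂(0.254) = 0.5022
Sum ≈ 2.1785 → 2.178 bits.

2.178 bits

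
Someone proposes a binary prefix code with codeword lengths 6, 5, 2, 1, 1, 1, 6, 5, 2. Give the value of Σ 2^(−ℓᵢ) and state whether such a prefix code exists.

With common denominator 2^6 = 64: Σ 2^(−ℓᵢ) = 1/64 + 2/64 + 16/64 + 32/64 + 32/64 + 32/64 + 1/64 + 2/64 + 16/64 = 134/64 = 2.09375.
Kraft's inequality requires Σ ≤ 1; here Σ = 2.09375 > 1, so no such prefix code exists.

2.09375; no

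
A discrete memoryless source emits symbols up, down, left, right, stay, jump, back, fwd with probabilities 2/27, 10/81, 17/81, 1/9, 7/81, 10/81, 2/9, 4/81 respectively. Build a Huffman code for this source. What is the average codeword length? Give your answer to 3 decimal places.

2.889 bits/symbol

Repeatedly combine the two least-probable nodes; the expected code length is the sum of the merged weights.
merge 4/81 + 2/27 → 10/81
merge 7/81 + 1/9 → 16/81
merge 10/81 + 10/81 → 20/81
merge 10/81 + 16/81 → 26/81
merge 17/81 + 2/9 → 35/81
merge 20/81 + 26/81 → 46/81
merge 35/81 + 46/81 → 1
L = 10/81 + 16/81 + 20/81 + 26/81 + 35/81 + 46/81 + 1 = 26/9 ≈ 2.889 bits/symbol.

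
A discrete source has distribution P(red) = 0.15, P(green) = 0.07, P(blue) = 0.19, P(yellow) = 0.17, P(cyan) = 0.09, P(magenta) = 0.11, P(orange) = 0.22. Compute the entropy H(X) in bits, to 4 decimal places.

2.7124 bits

H = −Σ pᵢ log₂ pᵢ.
−0.15·log₂(0.15) = 0.4105
−0.07·log₂(0.07) = 0.2686
−0.19·log₂(0.19) = 0.4552
−0.17·log₂(0.17) = 0.4346
−0.09·log₂(0.09) = 0.3127
−0.11·log₂(0.11) = 0.3503
−0.22·log₂(0.22) = 0.4806
Sum ≈ 2.7124 → 2.7124 bits.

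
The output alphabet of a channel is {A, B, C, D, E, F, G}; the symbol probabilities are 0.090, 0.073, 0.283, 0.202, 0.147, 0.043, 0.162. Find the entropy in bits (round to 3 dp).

H = −Σ pᵢ log₂ pᵢ.
−0.090·log₂(0.090) = 0.3127
−0.073·log₂(0.073) = 0.2756
−0.283·log₂(0.283) = 0.5154
−0.202·log₂(0.202) = 0.4661
−0.147·log₂(0.147) = 0.4066
−0.043·log₂(0.043) = 0.1952
−0.162·log₂(0.162) = 0.4254
Sum ≈ 2.5970 → 2.597 bits.

2.597 bits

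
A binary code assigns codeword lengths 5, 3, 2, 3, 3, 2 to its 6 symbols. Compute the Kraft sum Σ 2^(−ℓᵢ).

0.90625

With common denominator 2^5 = 32: Σ 2^(−ℓᵢ) = 1/32 + 4/32 + 8/32 + 4/32 + 4/32 + 8/32 = 29/32 = 0.90625.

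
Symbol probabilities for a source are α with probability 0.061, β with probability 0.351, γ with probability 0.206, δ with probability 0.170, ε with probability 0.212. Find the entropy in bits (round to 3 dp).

2.155 bits

H = −Σ pᵢ log₂ pᵢ.
−0.061·log₂(0.061) = 0.2461
−0.351·log₂(0.351) = 0.5302
−0.206·log₂(0.206) = 0.4695
−0.170·log₂(0.170) = 0.4346
−0.212·log₂(0.212) = 0.4744
Sum ≈ 2.1549 → 2.155 bits.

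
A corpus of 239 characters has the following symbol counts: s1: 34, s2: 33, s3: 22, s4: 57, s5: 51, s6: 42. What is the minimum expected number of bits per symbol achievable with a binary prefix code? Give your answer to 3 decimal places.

Probabilities are the counts divided by 239.
Repeatedly combine the two least-probable nodes; the expected code length is the sum of the merged weights.
merge 22/239 + 33/239 → 55/239
merge 34/239 + 42/239 → 76/239
merge 51/239 + 55/239 → 106/239
merge 57/239 + 76/239 → 133/239
merge 106/239 + 133/239 → 1
L = 55/239 + 76/239 + 106/239 + 133/239 + 1 = 609/239 ≈ 2.548 bits/symbol.

2.548 bits/symbol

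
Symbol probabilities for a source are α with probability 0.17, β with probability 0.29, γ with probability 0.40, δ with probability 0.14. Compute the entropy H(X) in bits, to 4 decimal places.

H = −Σ pᵢ log₂ pᵢ.
−0.17·log₂(0.17) = 0.4346
−0.29·log₂(0.29) = 0.5179
−0.40·log₂(0.40) = 0.5288
−0.14·log₂(0.14) = 0.3971
Sum ≈ 1.8784 → 1.8784 bits.

1.8784 bits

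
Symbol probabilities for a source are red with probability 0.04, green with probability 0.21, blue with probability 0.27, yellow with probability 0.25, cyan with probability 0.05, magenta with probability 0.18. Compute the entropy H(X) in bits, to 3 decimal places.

H = −Σ pᵢ log₂ pᵢ.
−0.04·log₂(0.04) = 0.1858
−0.21·log₂(0.21) = 0.4728
−0.27·log₂(0.27) = 0.5100
−0.25·log₂(0.25) = 0.5000
−0.05·log₂(0.05) = 0.2161
−0.18·log₂(0.18) = 0.4453
Sum ≈ 2.3300 → 2.330 bits.

2.330 bits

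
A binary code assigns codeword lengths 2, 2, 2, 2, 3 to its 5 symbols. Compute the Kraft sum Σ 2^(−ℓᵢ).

With common denominator 2^3 = 8: Σ 2^(−ℓᵢ) = 2/8 + 2/8 + 2/8 + 2/8 + 1/8 = 9/8 = 1.125.

1.125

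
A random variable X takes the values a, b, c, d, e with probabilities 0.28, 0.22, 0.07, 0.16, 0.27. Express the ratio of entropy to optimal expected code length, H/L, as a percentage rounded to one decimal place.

Entropy H = −Σ p log₂ p ≈ 2.1964 bits.
Huffman merges: 7/100+4/25→23/100; 11/50+23/100→9/20; 27/100+7/25→11/20; 9/20+11/20→1. L = 223/100 ≈ 2.2300.
Efficiency = H/L = 2.1964/2.2300 = 98.5%.

98.5%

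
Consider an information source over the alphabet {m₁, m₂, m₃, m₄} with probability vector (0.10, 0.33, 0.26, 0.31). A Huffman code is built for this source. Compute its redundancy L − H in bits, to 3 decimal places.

Entropy H = −Σ p log₂ p ≈ 1.8891 bits.
Huffman merges: 1/10+13/50→9/25; 31/100+33/100→16/25; 9/25+16/25→1. L = 2 ≈ 2.0000.
L − H = 2.0000 − 1.8891 = 0.111 bits.

0.111 bits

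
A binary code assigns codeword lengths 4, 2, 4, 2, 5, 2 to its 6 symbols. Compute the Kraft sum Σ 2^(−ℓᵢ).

With common denominator 2^5 = 32: Σ 2^(−ℓᵢ) = 2/32 + 8/32 + 2/32 + 8/32 + 1/32 + 8/32 = 29/32 = 0.90625.

0.90625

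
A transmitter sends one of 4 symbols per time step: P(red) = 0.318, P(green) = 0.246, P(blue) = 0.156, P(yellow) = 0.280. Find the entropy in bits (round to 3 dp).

H = −Σ pᵢ log₂ pᵢ.
−0.318·log₂(0.318) = 0.5256
−0.246·log₂(0.246) = 0.4977
−0.156·log₂(0.156) = 0.4181
−0.280·log₂(0.280) = 0.5142
Sum ≈ 1.9557 → 1.956 bits.

1.956 bits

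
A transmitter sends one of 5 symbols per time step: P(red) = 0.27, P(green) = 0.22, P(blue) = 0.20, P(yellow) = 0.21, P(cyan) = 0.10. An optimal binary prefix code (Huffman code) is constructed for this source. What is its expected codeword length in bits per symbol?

Repeatedly combine the two least-probable nodes; the expected code length is the sum of the merged weights.
merge 1/10 + 1/5 → 3/10
merge 21/100 + 11/50 → 43/100
merge 27/100 + 3/10 → 57/100
merge 43/100 + 57/100 → 1
L = 3/10 + 43/100 + 57/100 + 1 = 23/10 = 2.3 bits/symbol.

2.3 bits/symbol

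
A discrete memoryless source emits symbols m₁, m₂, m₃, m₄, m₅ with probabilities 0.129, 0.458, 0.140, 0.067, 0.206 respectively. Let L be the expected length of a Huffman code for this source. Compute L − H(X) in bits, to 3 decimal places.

Entropy H = −Σ p log₂ p ≈ 2.0250 bits.
Huffman merges: 67/1000+129/1000→49/250; 7/50+49/250→42/125; 103/500+42/125→271/500; 229/500+271/500→1. L = 1037/500 ≈ 2.0740.
L − H = 2.0740 − 2.0250 = 0.049 bits.

0.049 bits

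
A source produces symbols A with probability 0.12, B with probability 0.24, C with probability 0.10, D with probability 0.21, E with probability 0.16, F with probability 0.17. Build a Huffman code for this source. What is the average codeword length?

Repeatedly combine the two least-probable nodes; the expected code length is the sum of the merged weights.
merge 1/10 + 3/25 → 11/50
merge 4/25 + 17/100 → 33/100
merge 21/100 + 11/50 → 43/100
merge 6/25 + 33/100 → 57/100
merge 43/100 + 57/100 → 1
L = 11/50 + 33/100 + 43/100 + 57/100 + 1 = 51/20 = 2.55 bits/symbol.

2.55 bits/symbol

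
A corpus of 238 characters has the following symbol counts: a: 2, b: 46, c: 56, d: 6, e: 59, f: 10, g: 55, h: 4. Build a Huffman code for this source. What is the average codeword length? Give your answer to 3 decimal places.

2.454 bits/symbol

Probabilities are the counts divided by 238.
Repeatedly combine the two least-probable nodes; the expected code length is the sum of the merged weights.
merge 1/119 + 2/119 → 3/119
merge 3/119 + 3/119 → 6/119
merge 5/119 + 6/119 → 11/119
merge 11/119 + 23/119 → 2/7
merge 55/238 + 4/17 → 111/238
merge 59/238 + 2/7 → 127/238
merge 111/238 + 127/238 → 1
L = 3/119 + 6/119 + 11/119 + 2/7 + 111/238 + 127/238 + 1 = 292/119 ≈ 2.454 bits/symbol.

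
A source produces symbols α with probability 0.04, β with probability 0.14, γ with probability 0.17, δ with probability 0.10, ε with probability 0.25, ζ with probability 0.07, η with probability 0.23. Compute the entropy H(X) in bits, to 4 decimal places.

H = −Σ pᵢ log₂ pᵢ.
−0.04·log₂(0.04) = 0.1858
−0.14·log₂(0.14) = 0.3971
−0.17·log₂(0.17) = 0.4346
−0.10·log₂(0.10) = 0.3322
−0.25·log₂(0.25) = 0.5000
−0.07·log₂(0.07) = 0.2686
−0.23·log₂(0.23) = 0.4877
Sum ≈ 2.6059 → 2.6059 bits.

2.6059 bits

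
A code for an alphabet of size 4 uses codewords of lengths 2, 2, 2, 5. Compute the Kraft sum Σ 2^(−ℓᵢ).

0.78125

With common denominator 2^5 = 32: Σ 2^(−ℓᵢ) = 8/32 + 8/32 + 8/32 + 1/32 = 25/32 = 0.78125.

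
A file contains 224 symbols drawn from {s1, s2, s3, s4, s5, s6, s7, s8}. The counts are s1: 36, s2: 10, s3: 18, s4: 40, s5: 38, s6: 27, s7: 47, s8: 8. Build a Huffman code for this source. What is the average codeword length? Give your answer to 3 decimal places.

2.853 bits/symbol

Probabilities are the counts divided by 224.
Repeatedly combine the two least-probable nodes; the expected code length is the sum of the merged weights.
merge 1/28 + 5/112 → 9/112
merge 9/112 + 9/112 → 9/56
merge 27/224 + 9/56 → 9/32
merge 9/56 + 19/112 → 37/112
merge 5/28 + 47/224 → 87/224
merge 9/32 + 37/112 → 137/224
merge 87/224 + 137/224 → 1
L = 9/112 + 9/56 + 9/32 + 37/112 + 87/224 + 137/224 + 1 = 639/224 ≈ 2.853 bits/symbol.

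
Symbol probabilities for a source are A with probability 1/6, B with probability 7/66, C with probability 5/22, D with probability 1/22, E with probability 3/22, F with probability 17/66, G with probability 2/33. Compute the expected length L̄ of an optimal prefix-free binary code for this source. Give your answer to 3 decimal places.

2.621 bits/symbol

Repeatedly combine the two least-probable nodes; the expected code length is the sum of the merged weights.
merge 1/22 + 2/33 → 7/66
merge 7/66 + 7/66 → 7/33
merge 3/22 + 1/6 → 10/33
merge 7/33 + 5/22 → 29/66
merge 17/66 + 10/33 → 37/66
merge 29/66 + 37/66 → 1
L = 7/66 + 7/33 + 10/33 + 29/66 + 37/66 + 1 = 173/66 ≈ 2.621 bits/symbol.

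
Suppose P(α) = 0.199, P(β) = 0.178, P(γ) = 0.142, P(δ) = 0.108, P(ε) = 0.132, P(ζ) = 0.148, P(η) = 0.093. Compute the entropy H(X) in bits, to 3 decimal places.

H = −Σ pᵢ log₂ pᵢ.
−0.199·log₂(0.199) = 0.4635
−0.178·log₂(0.178) = 0.4432
−0.142·log₂(0.142) = 0.3999
−0.108·log₂(0.108) = 0.3468
−0.132·log₂(0.132) = 0.3856
−0.148·log₂(0.148) = 0.4079
−0.093·log₂(0.093) = 0.3187
Sum ≈ 2.7656 → 2.766 bits.

2.766 bits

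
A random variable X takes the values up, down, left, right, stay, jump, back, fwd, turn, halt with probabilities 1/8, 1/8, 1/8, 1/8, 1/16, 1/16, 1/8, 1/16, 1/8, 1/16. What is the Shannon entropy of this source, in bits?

Each probability is a power of 1/2, so log₂(1/p) is an integer.
H = Σ p·log₂(1/p) = 1/8·3 + 1/8·3 + 1/8·3 + 1/8·3 + 1/16·4 + 1/16·4 + 1/8·3 + 1/16·4 + 1/8·3 + 1/16·4 = 3.25 bits.

3.25 bits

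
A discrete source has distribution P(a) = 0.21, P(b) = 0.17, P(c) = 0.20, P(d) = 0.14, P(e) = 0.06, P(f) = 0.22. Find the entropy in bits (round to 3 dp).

2.493 bits

H = −Σ pᵢ log₂ pᵢ.
−0.21·log₂(0.21) = 0.4728
−0.17·log₂(0.17) = 0.4346
−0.20·log₂(0.20) = 0.4644
−0.14·log₂(0.14) = 0.3971
−0.06·log₂(0.06) = 0.2435
−0.22·log₂(0.22) = 0.4806
Sum ≈ 2.4930 → 2.493 bits.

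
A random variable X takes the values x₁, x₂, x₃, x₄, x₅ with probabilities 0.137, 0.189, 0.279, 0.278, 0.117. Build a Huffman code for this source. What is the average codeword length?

Repeatedly combine the two least-probable nodes; the expected code length is the sum of the merged weights.
merge 117/1000 + 137/1000 → 127/500
merge 189/1000 + 127/500 → 443/1000
merge 139/500 + 279/1000 → 557/1000
merge 443/1000 + 557/1000 → 1
L = 127/500 + 443/1000 + 557/1000 + 1 = 1127/500 = 2.254 bits/symbol.

2.254 bits/symbol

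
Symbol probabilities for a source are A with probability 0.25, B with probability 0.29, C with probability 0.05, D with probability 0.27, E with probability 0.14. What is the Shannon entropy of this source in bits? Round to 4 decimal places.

H = −Σ pᵢ log₂ pᵢ.
−0.25·log₂(0.25) = 0.5000
−0.29·log₂(0.29) = 0.5179
−0.05·log₂(0.05) = 0.2161
−0.27·log₂(0.27) = 0.5100
−0.14·log₂(0.14) = 0.3971
Sum ≈ 2.1411 → 2.1411 bits.

2.1411 bits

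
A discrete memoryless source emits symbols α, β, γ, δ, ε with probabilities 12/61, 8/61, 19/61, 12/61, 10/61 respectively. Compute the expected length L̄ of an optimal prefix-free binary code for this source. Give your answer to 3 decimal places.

Repeatedly combine the two least-probable nodes; the expected code length is the sum of the merged weights.
merge 8/61 + 10/61 → 18/61
merge 12/61 + 12/61 → 24/61
merge 18/61 + 19/61 → 37/61
merge 24/61 + 37/61 → 1
L = 18/61 + 24/61 + 37/61 + 1 = 140/61 ≈ 2.295 bits/symbol.

2.295 bits/symbol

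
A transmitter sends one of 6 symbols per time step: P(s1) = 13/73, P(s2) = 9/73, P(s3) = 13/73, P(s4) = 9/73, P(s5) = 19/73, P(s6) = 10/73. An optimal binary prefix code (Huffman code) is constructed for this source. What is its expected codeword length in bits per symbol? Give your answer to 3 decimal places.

2.562 bits/symbol

Repeatedly combine the two least-probable nodes; the expected code length is the sum of the merged weights.
merge 9/73 + 9/73 → 18/73
merge 10/73 + 13/73 → 23/73
merge 13/73 + 18/73 → 31/73
merge 19/73 + 23/73 → 42/73
merge 31/73 + 42/73 → 1
L = 18/73 + 23/73 + 31/73 + 42/73 + 1 = 187/73 ≈ 2.562 bits/symbol.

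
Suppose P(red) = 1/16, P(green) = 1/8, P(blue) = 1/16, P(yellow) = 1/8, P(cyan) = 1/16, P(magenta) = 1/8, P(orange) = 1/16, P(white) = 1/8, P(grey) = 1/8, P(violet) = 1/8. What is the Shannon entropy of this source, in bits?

3.25 bits

Each probability is a power of 1/2, so log₂(1/p) is an integer.
H = Σ p·log₂(1/p) = 1/16·4 + 1/8·3 + 1/16·4 + 1/8·3 + 1/16·4 + 1/8·3 + 1/16·4 + 1/8·3 + 1/8·3 + 1/8·3 = 3.25 bits.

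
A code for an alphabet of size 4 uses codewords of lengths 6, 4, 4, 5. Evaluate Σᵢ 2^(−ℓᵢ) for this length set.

With common denominator 2^6 = 64: Σ 2^(−ℓᵢ) = 1/64 + 4/64 + 4/64 + 2/64 = 11/64 = 0.171875.

0.171875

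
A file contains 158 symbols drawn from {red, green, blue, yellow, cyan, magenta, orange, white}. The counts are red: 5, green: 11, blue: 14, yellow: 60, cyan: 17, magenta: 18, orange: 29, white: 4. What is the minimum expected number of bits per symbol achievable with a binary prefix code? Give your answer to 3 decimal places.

2.620 bits/symbol

Probabilities are the counts divided by 158.
Repeatedly combine the two least-probable nodes; the expected code length is the sum of the merged weights.
merge 2/79 + 5/158 → 9/158
merge 9/158 + 11/158 → 10/79
merge 7/79 + 17/158 → 31/158
merge 9/79 + 10/79 → 19/79
merge 29/158 + 31/158 → 30/79
merge 19/79 + 30/79 → 49/79
merge 30/79 + 49/79 → 1
L = 9/158 + 10/79 + 31/158 + 19/79 + 30/79 + 49/79 + 1 = 207/79 ≈ 2.620 bits/symbol.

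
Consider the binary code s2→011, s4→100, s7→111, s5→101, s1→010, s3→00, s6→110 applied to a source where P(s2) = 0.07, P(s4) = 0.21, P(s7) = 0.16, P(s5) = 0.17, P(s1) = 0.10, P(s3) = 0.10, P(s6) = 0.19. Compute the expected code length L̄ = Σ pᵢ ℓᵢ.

L̄ = Σ pᵢ·ℓᵢ = 0.07·3 + 0.21·3 + 0.16·3 + 0.17·3 + 0.10·3 + 0.10·2 + 0.19·3 = 2.9 bits/symbol.

2.9 bits/symbol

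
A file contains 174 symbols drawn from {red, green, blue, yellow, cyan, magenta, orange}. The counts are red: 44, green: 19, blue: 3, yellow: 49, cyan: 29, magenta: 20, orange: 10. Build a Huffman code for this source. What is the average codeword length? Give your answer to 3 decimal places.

Probabilities are the counts divided by 174.
Repeatedly combine the two least-probable nodes; the expected code length is the sum of the merged weights.
merge 1/58 + 5/87 → 13/174
merge 13/174 + 19/174 → 16/87
merge 10/87 + 1/6 → 49/174
merge 16/87 + 22/87 → 38/87
merge 49/174 + 49/174 → 49/87
merge 38/87 + 49/87 → 1
L = 13/174 + 16/87 + 49/174 + 38/87 + 49/87 + 1 = 221/87 ≈ 2.540 bits/symbol.

2.540 bits/symbol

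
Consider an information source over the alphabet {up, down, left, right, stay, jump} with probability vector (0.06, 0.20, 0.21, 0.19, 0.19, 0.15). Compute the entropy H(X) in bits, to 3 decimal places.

2.502 bits

H = −Σ pᵢ log₂ pᵢ.
−0.06·log₂(0.06) = 0.2435
−0.20·log₂(0.20) = 0.4644
−0.21·log₂(0.21) = 0.4728
−0.19·log₂(0.19) = 0.4552
−0.19·log₂(0.19) = 0.4552
−0.15·log₂(0.15) = 0.4105
Sum ≈ 2.5017 → 2.502 bits.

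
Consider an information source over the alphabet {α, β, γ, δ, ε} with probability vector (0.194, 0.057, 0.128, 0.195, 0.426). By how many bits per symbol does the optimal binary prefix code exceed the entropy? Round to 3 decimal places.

Entropy H = −Σ p log₂ p ≈ 2.0585 bits.
Huffman merges: 57/1000+16/125→37/200; 37/200+97/500→379/1000; 39/200+379/1000→287/500; 213/500+287/500→1. L = 1069/500 ≈ 2.1380.
L − H = 2.1380 − 2.0585 = 0.079 bits.

0.079 bits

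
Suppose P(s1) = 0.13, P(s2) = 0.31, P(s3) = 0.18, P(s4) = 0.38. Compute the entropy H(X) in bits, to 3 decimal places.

1.882 bits

H = −Σ pᵢ log₂ pᵢ.
−0.13·log₂(0.13) = 0.3826
−0.31·log₂(0.31) = 0.5238
−0.18·log₂(0.18) = 0.4453
−0.38·log₂(0.38) = 0.5305
Sum ≈ 1.8822 → 1.882 bits.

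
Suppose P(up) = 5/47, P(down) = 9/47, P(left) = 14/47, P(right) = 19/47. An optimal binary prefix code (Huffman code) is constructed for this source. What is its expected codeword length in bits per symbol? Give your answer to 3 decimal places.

Repeatedly combine the two least-probable nodes; the expected code length is the sum of the merged weights.
merge 5/47 + 9/47 → 14/47
merge 14/47 + 14/47 → 28/47
merge 19/47 + 28/47 → 1
L = 14/47 + 28/47 + 1 = 89/47 ≈ 1.894 bits/symbol.

1.894 bits/symbol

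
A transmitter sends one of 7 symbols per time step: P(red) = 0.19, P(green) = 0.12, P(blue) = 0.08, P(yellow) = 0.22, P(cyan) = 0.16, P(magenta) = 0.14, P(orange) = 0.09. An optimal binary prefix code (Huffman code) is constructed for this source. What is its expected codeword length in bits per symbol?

Repeatedly combine the two least-probable nodes; the expected code length is the sum of the merged weights.
merge 2/25 + 9/100 → 17/100
merge 3/25 + 7/50 → 13/50
merge 4/25 + 17/100 → 33/100
merge 19/100 + 11/50 → 41/100
merge 13/50 + 33/100 → 59/100
merge 41/100 + 59/100 → 1
L = 17/100 + 13/50 + 33/100 + 41/100 + 59/100 + 1 = 69/25 = 2.76 bits/symbol.

2.76 bits/symbol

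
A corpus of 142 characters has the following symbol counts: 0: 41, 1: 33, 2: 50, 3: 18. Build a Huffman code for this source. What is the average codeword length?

Probabilities are the counts divided by 142.
Repeatedly combine the two least-probable nodes; the expected code length is the sum of the merged weights.
merge 9/71 + 33/142 → 51/142
merge 41/142 + 25/71 → 91/142
merge 51/142 + 91/142 → 1
L = 51/142 + 91/142 + 1 = 2 bits/symbol.

2 bits/symbol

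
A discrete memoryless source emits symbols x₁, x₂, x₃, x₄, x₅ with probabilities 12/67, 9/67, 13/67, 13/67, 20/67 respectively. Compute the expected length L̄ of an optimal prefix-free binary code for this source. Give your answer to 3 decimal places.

2.313 bits/symbol

Repeatedly combine the two least-probable nodes; the expected code length is the sum of the merged weights.
merge 9/67 + 12/67 → 21/67
merge 13/67 + 13/67 → 26/67
merge 20/67 + 21/67 → 41/67
merge 26/67 + 41/67 → 1
L = 21/67 + 26/67 + 41/67 + 1 = 155/67 ≈ 2.313 bits/symbol.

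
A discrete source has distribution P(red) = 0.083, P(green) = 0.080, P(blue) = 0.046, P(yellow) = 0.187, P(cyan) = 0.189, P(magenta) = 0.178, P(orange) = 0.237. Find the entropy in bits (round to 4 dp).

H = −Σ pᵢ log₂ pᵢ.
−0.083·log₂(0.083) = 0.2980
−0.080·log₂(0.080) = 0.2915
−0.046·log₂(0.046) = 0.2043
−0.187·log₂(0.187) = 0.4523
−0.189·log₂(0.189) = 0.4543
−0.178·log₂(0.178) = 0.4432
−0.237·log₂(0.237) = 0.4923
Sum ≈ 2.6360 → 2.6360 bits.

2.6360 bits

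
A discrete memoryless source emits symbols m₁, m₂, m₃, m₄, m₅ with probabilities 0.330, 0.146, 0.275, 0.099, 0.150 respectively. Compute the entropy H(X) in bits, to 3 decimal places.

2.186 bits

H = −Σ pᵢ log₂ pᵢ.
−0.330·log₂(0.330) = 0.5278
−0.146·log₂(0.146) = 0.4053
−0.275·log₂(0.275) = 0.5122
−0.099·log₂(0.099) = 0.3303
−0.150·log₂(0.150) = 0.4105
Sum ≈ 2.1862 → 2.186 bits.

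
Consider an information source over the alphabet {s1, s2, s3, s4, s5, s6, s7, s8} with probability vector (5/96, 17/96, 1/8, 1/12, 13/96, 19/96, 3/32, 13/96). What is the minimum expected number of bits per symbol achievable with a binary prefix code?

Repeatedly combine the two least-probable nodes; the expected code length is the sum of the merged weights.
merge 5/96 + 1/12 → 13/96
merge 3/32 + 1/8 → 7/32
merge 13/96 + 13/96 → 13/48
merge 13/96 + 17/96 → 5/16
merge 19/96 + 7/32 → 5/12
merge 13/48 + 5/16 → 7/12
merge 5/12 + 7/12 → 1
L = 13/96 + 7/32 + 13/48 + 5/16 + 5/12 + 7/12 + 1 = 47/16 = 2.9375 bits/symbol.

2.9375 bits/symbol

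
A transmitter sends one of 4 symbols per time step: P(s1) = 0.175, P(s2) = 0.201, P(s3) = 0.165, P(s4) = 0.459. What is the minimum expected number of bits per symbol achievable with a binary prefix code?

1.881 bits/symbol

Repeatedly combine the two least-probable nodes; the expected code length is the sum of the merged weights.
merge 33/200 + 7/40 → 17/50
merge 201/1000 + 17/50 → 541/1000
merge 459/1000 + 541/1000 → 1
L = 17/50 + 541/1000 + 1 = 1881/1000 = 1.881 bits/symbol.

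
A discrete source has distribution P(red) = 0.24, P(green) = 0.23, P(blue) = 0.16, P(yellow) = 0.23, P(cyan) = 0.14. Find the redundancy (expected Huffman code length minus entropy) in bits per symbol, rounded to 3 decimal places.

0.010 bits

Entropy H = −Σ p log₂ p ≈ 2.2896 bits.
Huffman merges: 7/50+4/25→3/10; 23/100+23/100→23/50; 6/25+3/10→27/50; 23/50+27/50→1. L = 23/10 ≈ 2.3000.
L − H = 2.3000 − 2.2896 = 0.010 bits.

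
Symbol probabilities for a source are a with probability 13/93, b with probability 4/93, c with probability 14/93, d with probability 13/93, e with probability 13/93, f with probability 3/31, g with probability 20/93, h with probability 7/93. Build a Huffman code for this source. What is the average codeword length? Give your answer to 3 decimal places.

2.903 bits/symbol

Repeatedly combine the two least-probable nodes; the expected code length is the sum of the merged weights.
merge 4/93 + 7/93 → 11/93
merge 3/31 + 11/93 → 20/93
merge 13/93 + 13/93 → 26/93
merge 13/93 + 14/93 → 9/31
merge 20/93 + 20/93 → 40/93
merge 26/93 + 9/31 → 53/93
merge 40/93 + 53/93 → 1
L = 11/93 + 20/93 + 26/93 + 9/31 + 40/93 + 53/93 + 1 = 90/31 ≈ 2.903 bits/symbol.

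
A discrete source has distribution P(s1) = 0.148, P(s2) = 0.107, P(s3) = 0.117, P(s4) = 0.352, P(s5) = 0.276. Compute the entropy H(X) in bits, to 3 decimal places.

2.158 bits

H = −Σ pᵢ log₂ pᵢ.
−0.148·log₂(0.148) = 0.4079
−0.107·log₂(0.107) = 0.3450
−0.117·log₂(0.117) = 0.3622
−0.352·log₂(0.352) = 0.5302
−0.276·log₂(0.276) = 0.5126
Sum ≈ 2.1579 → 2.158 bits.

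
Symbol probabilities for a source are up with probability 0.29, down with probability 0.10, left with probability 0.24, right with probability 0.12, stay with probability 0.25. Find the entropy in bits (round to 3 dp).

2.211 bits

H = −Σ pᵢ log₂ pᵢ.
−0.29·log₂(0.29) = 0.5179
−0.10·log₂(0.10) = 0.3322
−0.24·log₂(0.24) = 0.4941
−0.12·log₂(0.12) = 0.3671
−0.25·log₂(0.25) = 0.5000
Sum ≈ 2.2113 → 2.211 bits.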